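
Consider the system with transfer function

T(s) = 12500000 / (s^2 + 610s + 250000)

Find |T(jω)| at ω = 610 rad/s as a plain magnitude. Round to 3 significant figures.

31.9

At s = jω = j610:
quadratic: (j610)² + 610·j610 + 250000 = -122100 + j372100 → |·| ≈ 3.9162e+05, ∠ ≈ 108.17°
|T| = 12500000 / 3.9162e+05 ≈ 31.919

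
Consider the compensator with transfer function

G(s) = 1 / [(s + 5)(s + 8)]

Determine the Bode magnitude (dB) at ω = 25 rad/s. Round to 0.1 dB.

-56.5 dB

At s = jω = j25:
pole (s+5): 5 + j25 → |·| = √(5²+25²) = √650 ≈ 25.495, ∠ = arctan(25/5) ≈ 78.69°
pole (s+8): 8 + j25 → |·| = √(8²+25²) = √689 ≈ 26.249, ∠ = arctan(25/8) ≈ 72.26°
|G| = 1 / 669.22 ≈ 0.0014943
Gain = 20 log₁₀(0.0014943) ≈ -56.51 dB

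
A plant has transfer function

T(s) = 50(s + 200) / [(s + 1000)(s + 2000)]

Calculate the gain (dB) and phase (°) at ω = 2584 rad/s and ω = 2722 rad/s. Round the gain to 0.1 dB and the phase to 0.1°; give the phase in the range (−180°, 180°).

ω = 2584: -36.9 dB, -35.5°; ω = 2722: -37.1 dB, -37.7°

At s = jω = j2584:
zero (s+200): 200 + j2584 → |·| = √(200²+2584²) = √6717056 ≈ 2591.7, ∠ = arctan(2584/200) ≈ 85.57°
pole (s+1000): 1000 + j2584 → |·| = √(1000²+2584²) = √7677056 ≈ 2770.8, ∠ = arctan(2584/1000) ≈ 68.84°
pole (s+2000): 2000 + j2584 → |·| = √(2000²+2584²) = √10677056 ≈ 3267.6, ∠ = arctan(2584/2000) ≈ 52.26°
|T| = 50 · 2591.7 / 9.0539e+06 ≈ 0.014313
Gain = 20 log₁₀(0.014313) ≈ -36.89 dB
∠T = 85.57° − 121.10° = -35.53°

At s = jω = j2722:
zero (s+200): 200 + j2722 → |·| = √(200²+2722²) = √7449284 ≈ 2729.3, ∠ = arctan(2722/200) ≈ 85.80°
pole (s+1000): 1000 + j2722 → |·| = √(1000²+2722²) = √8409284 ≈ 2899.9, ∠ = arctan(2722/1000) ≈ 69.83°
pole (s+2000): 2000 + j2722 → |·| = √(2000²+2722²) = √11409284 ≈ 3377.8, ∠ = arctan(2722/2000) ≈ 53.69°
|T| = 50 · 2729.3 / 9.7953e+06 ≈ 0.013932
Gain = 20 log₁₀(0.013932) ≈ -37.12 dB
∠T = 85.80° − 123.52° = -37.72°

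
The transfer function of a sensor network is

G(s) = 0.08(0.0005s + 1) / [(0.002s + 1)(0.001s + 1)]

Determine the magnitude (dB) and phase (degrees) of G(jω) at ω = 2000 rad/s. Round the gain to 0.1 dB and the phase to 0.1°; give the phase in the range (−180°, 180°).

At ω = 2000 rad/s:
zero (1 + j2000·0.0005) = 1 + j1 → |·| ≈ 1.4142, ∠ ≈ 45.00°
pole (1 + j2000·0.002) = 1 + j4 → |·| ≈ 4.1231, ∠ ≈ 75.96°
pole (1 + j2000·0.001) = 1 + j2 → |·| ≈ 2.2361, ∠ ≈ 63.43°
|G| = 0.08 · 1.4142 / (4.1231 · 2.2361) ≈ 0.012271
Gain = 20 log₁₀(0.012271) ≈ -38.22 dB
∠G = (45.00°) − (75.96° + 63.43°) = -94.39°

-38.2 dB, -94.4°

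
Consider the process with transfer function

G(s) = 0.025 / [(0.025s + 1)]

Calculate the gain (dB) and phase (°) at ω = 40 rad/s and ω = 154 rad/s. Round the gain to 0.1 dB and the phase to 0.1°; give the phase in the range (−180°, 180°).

ω = 40: -35.1 dB, -45.0°; ω = 154: -44.0 dB, -75.4°

At ω = 40 rad/s:
pole (1 + j40·0.025) = 1 + j1 → |·| ≈ 1.4142, ∠ ≈ 45.00°
|G| = 0.025 · 1 / (1.4142) ≈ 0.017678
Gain = 20 log₁₀(0.017678) ≈ -35.05 dB
∠G = (0°) − (45.00°) = -45.00°

At ω = 154 rad/s:
pole (1 + j154·0.025) = 1 + j3.85 → |·| ≈ 3.9778, ∠ ≈ 75.44°
|G| = 0.025 · 1 / (3.9778) ≈ 0.0062849
Gain = 20 log₁₀(0.0062849) ≈ -44.03 dB
∠G = (0°) − (75.44°) = -75.44°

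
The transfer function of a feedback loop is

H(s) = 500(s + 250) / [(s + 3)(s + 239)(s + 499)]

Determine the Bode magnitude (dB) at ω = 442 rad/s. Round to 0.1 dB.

At s = jω = j442:
zero (s+250): 250 + j442 → |·| = √(250²+442²) = √257864 ≈ 507.8, ∠ = arctan(442/250) ≈ 60.51°
pole (s+3): 3 + j442 → |·| = √(3²+442²) = √195373 ≈ 442.01, ∠ = arctan(442/3) ≈ 89.61°
pole (s+239): 239 + j442 → |·| = √(239²+442²) = √252485 ≈ 502.48, ∠ = arctan(442/239) ≈ 61.60°
pole (s+499): 499 + j442 → |·| = √(499²+442²) = √444365 ≈ 666.61, ∠ = arctan(442/499) ≈ 41.53°
|H| = 500 · 507.8 / 1.4805e+08 ≈ 0.001715
Gain = 20 log₁₀(0.001715) ≈ -55.31 dB

-55.3 dB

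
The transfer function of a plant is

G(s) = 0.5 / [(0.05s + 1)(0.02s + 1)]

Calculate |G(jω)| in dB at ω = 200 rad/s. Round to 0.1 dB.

At ω = 200 rad/s:
pole (1 + j200·0.05) = 1 + j10 → |·| ≈ 10.05, ∠ ≈ 84.29°
pole (1 + j200·0.02) = 1 + j4 → |·| ≈ 4.1231, ∠ ≈ 75.96°
|G| = 0.5 · 1 / (10.05 · 4.1231) ≈ 0.012066
Gain = 20 log₁₀(0.012066) ≈ -38.37 dB

-38.4 dB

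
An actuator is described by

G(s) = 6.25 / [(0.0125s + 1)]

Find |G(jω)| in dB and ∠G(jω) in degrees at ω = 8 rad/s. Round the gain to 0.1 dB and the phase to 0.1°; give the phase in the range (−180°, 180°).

15.9 dB, -5.7°

At ω = 8 rad/s:
pole (1 + j8·0.0125) = 1 + j0.1 → |·| ≈ 1.005, ∠ ≈ 5.71°
|G| = 6.25 · 1 / (1.005) ≈ 6.2189
Gain = 20 log₁₀(6.2189) ≈ 15.87 dB
∠G = (0°) − (5.71°) = -5.71°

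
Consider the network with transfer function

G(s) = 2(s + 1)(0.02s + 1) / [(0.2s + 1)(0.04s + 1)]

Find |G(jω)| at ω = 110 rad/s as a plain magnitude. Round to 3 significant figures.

5.35

At ω = 110 rad/s:
zero (1 + j110·1) = 1 + j110 → |·| ≈ 110, ∠ ≈ 89.48°
zero (1 + j110·0.02) = 1 + j2.2 → |·| ≈ 2.4166, ∠ ≈ 65.56°
pole (1 + j110·0.2) = 1 + j22 → |·| ≈ 22.023, ∠ ≈ 87.40°
pole (1 + j110·0.04) = 1 + j4.4 → |·| ≈ 4.5122, ∠ ≈ 77.20°
|G| = 2 · 110 · 2.4166 / (22.023 · 4.5122) ≈ 5.3501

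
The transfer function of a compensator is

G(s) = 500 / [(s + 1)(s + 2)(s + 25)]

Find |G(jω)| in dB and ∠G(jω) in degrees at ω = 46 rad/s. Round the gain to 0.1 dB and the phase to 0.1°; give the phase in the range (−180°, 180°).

-46.9 dB, 122.3°

At s = jω = j46:
pole (s+1): 1 + j46 → |·| = √(1²+46²) = √2117 ≈ 46.011, ∠ = arctan(46/1) ≈ 88.75°
pole (s+2): 2 + j46 → |·| = √(2²+46²) = √2120 ≈ 46.043, ∠ = arctan(46/2) ≈ 87.51°
pole (s+25): 25 + j46 → |·| = √(25²+46²) = √2741 ≈ 52.355, ∠ = arctan(46/25) ≈ 61.48°
|G| = 500 / 1.1091e+05 ≈ 0.0045082
Gain = 20 log₁₀(0.0045082) ≈ -46.92 dB
∠G = 0.00° − 237.74° = -237.74° ≡ 122.26° (principal value)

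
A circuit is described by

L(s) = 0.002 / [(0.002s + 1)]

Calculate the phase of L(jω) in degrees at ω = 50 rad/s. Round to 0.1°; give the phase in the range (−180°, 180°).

At ω = 50 rad/s:
pole (1 + j50·0.002) = 1 + j0.1 → |·| ≈ 1.005, ∠ ≈ 5.71°
∠L = (0°) − (5.71°) = -5.71°

-5.7°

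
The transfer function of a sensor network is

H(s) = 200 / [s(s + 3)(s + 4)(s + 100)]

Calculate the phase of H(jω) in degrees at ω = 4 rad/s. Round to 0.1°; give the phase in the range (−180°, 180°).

169.6°

At s = jω = j4:
pole (s+3): 3 + j4 → |·| = √(3²+4²) = √25 ≈ 5, ∠ = arctan(4/3) ≈ 53.13°
pole (s+4): 4 + j4 → |·| = √(4²+4²) = √32 ≈ 5.6569, ∠ = arctan(4/4) ≈ 45.00°
pole (s+100): 100 + j4 → |·| = √(100²+4²) = √10016 ≈ 100.08, ∠ = arctan(4/100) ≈ 2.29°
pole at origin: |s| = 4, ∠ = 90.00° (in denominator)
∠H = 0.00° − 190.42° = -190.42° ≡ 169.58° (principal value)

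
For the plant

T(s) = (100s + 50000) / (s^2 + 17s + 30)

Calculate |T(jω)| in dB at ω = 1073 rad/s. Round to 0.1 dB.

Substitute s = j1073:
Numerator: 100(j1073) + 50000 = 50000 + j107300
Denominator: (j1073)^2 + 17(j1073) + 30 = -1151299 + j18241
|N| = √(50000² + 107300²) ≈ 1.1838e+05, ∠N ≈ 65.02°
|D| = √(1151299² + 18241²) ≈ 1.1514e+06, ∠D ≈ 179.09°
|T| = 1.1838e+05 / 1.1514e+06 ≈ 0.10281
Gain = 20 log₁₀(0.10281) ≈ -19.76 dB

-19.8 dB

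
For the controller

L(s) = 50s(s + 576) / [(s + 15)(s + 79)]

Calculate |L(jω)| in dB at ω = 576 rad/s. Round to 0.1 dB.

At s = jω = j576:
zero (s+576): 576 + j576 → |·| = √(576²+576²) = √663552 ≈ 814.59, ∠ = arctan(576/576) ≈ 45.00°
zero at origin: s = j576 → |·| = 576, ∠ = 90.00°
pole (s+15): 15 + j576 → |·| = √(15²+576²) = √332001 ≈ 576.2, ∠ = arctan(576/15) ≈ 88.51°
pole (s+79): 79 + j576 → |·| = √(79²+576²) = √338017 ≈ 581.39, ∠ = arctan(576/79) ≈ 82.19°
|L| = 50 · 4.692e+05 / 3.35e+05 ≈ 70.03
Gain = 20 log₁₀(70.03) ≈ 36.91 dB

36.9 dB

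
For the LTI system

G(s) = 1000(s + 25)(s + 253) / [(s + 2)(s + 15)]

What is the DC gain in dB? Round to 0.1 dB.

106.5 dB

G(0) = 1000·25·253 / (2·15) ≈ 2.1083e+05
20 log₁₀(2.1083e+05) ≈ 106.48 dB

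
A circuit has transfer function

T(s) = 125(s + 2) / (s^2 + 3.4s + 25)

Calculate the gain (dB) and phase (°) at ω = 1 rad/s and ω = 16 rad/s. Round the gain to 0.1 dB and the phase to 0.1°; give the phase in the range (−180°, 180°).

At s = jω = j1:
zero (s+2): 2 + j1 → |·| = √(2²+1²) = √5 ≈ 2.2361, ∠ = arctan(1/2) ≈ 26.57°
quadratic: (j1)² + 3.4·j1 + 25 = 24 + j3.4 → |·| ≈ 24.24, ∠ ≈ 8.06°
|T| = 125 · 2.2361 / 24.24 ≈ 11.531
Gain = 20 log₁₀(11.531) ≈ 21.24 dB
∠T = 26.57° − 8.06° = 18.51°

At s = jω = j16:
zero (s+2): 2 + j16 → |·| = √(2²+16²) = √260 ≈ 16.125, ∠ = arctan(16/2) ≈ 82.87°
quadratic: (j16)² + 3.4·j16 + 25 = -231 + j54.4 → |·| ≈ 237.32, ∠ ≈ 166.75°
|T| = 125 · 16.125 / 237.32 ≈ 8.4933
Gain = 20 log₁₀(8.4933) ≈ 18.58 dB
∠T = 82.87° − 166.75° = -83.88°

ω = 1: 21.2 dB, 18.5°; ω = 16: 18.6 dB, -83.9°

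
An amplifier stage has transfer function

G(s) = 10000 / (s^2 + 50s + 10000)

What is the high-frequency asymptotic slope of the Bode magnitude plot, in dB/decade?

-40 dB/decade

Each pole contributes −20 dB/decade at high frequency; each zero contributes +20 dB/decade.
Net: 0 zero(s) − 2 pole(s) → -40 dB/decade.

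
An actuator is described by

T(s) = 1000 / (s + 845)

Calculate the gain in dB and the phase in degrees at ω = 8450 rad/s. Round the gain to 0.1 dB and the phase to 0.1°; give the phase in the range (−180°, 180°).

At s = jω = j8450:
pole (s+845): 845 + j8450 → |·| = √(845²+8450²) = √72116525 ≈ 8492.1, ∠ = arctan(8450/845) ≈ 84.29°
|T| = 1000 / 8492.1 ≈ 0.11776
Gain = 20 log₁₀(0.11776) ≈ -18.58 dB
∠T = 0.00° − 84.29° = -84.29°

-18.6 dB, -84.3°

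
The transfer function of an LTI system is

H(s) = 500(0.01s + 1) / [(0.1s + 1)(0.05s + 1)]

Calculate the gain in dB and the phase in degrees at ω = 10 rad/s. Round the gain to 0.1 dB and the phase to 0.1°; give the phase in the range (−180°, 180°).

50.0 dB, -65.9°

At ω = 10 rad/s:
zero (1 + j10·0.01) = 1 + j0.1 → |·| ≈ 1.005, ∠ ≈ 5.71°
pole (1 + j10·0.1) = 1 + j1 → |·| ≈ 1.4142, ∠ ≈ 45.00°
pole (1 + j10·0.05) = 1 + j0.5 → |·| ≈ 1.118, ∠ ≈ 26.57°
|H| = 500 · 1.005 / (1.4142 · 1.118) ≈ 317.82
Gain = 20 log₁₀(317.82) ≈ 50.04 dB
∠H = (5.71°) − (45.00° + 26.57°) = -65.86°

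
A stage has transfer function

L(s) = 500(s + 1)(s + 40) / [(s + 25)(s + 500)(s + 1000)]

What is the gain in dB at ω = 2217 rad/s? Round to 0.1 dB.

-14.0 dB

At s = jω = j2217:
zero (s+1): 1 + j2217 → |·| = √(1²+2217²) = √4915090 ≈ 2217, ∠ = arctan(2217/1) ≈ 89.97°
zero (s+40): 40 + j2217 → |·| = √(40²+2217²) = √4916689 ≈ 2217.4, ∠ = arctan(2217/40) ≈ 88.97°
pole (s+25): 25 + j2217 → |·| = √(25²+2217²) = √4915714 ≈ 2217.1, ∠ = arctan(2217/25) ≈ 89.35°
pole (s+500): 500 + j2217 → |·| = √(500²+2217²) = √5165089 ≈ 2272.7, ∠ = arctan(2217/500) ≈ 77.29°
pole (s+1000): 1000 + j2217 → |·| = √(1000²+2217²) = √5915089 ≈ 2432.1, ∠ = arctan(2217/1000) ≈ 65.72°
|L| = 500 · 4.916e+06 / 1.2255e+10 ≈ 0.20057
Gain = 20 log₁₀(0.20057) ≈ -13.95 dB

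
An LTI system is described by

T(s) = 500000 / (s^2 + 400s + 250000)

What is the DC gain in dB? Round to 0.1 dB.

T(0) = 500000 / 250000 = 2
20 log₁₀(2) ≈ 6.02 dB

6.0 dB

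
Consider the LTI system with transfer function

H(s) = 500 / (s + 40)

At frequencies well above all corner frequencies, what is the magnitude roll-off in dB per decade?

-20 dB/decade

Each pole contributes −20 dB/decade at high frequency; each zero contributes +20 dB/decade.
Net: 0 zero(s) − 1 pole(s) → -20 dB/decade.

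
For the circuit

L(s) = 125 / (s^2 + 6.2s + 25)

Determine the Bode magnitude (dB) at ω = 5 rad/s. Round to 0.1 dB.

At s = jω = j5:
quadratic: (j5)² + 6.2·j5 + 25 = 0 + j31 → |·| ≈ 31, ∠ ≈ 90.00°
|L| = 125 / 31 ≈ 4.0323
Gain = 20 log₁₀(4.0323) ≈ 12.11 dB

12.1 dB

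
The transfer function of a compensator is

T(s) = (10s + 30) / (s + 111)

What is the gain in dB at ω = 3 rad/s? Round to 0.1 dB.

-8.4 dB

Substitute s = j3:
Numerator: 10(j3) + 30 = 30 + j30
Denominator: (j3) + 111 = 111 + j3
|N| = √(30² + 30²) ≈ 42.426, ∠N ≈ 45.00°
|D| = √(111² + 3²) ≈ 111.04, ∠D ≈ 1.55°
|T| = 42.426 / 111.04 ≈ 0.38208
Gain = 20 log₁₀(0.38208) ≈ -8.36 dB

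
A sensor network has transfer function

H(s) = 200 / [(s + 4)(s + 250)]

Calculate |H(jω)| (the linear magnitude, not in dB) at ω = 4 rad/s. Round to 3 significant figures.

At s = jω = j4:
pole (s+4): 4 + j4 → |·| = √(4²+4²) = √32 ≈ 5.6569, ∠ = arctan(4/4) ≈ 45.00°
pole (s+250): 250 + j4 → |·| = √(250²+4²) = √62516 ≈ 250.03, ∠ = arctan(4/250) ≈ 0.92°
|H| = 200 / 1414.4 ≈ 0.1414

0.141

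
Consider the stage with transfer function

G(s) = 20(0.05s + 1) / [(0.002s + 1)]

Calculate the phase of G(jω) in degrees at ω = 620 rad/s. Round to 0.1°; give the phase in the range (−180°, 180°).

37.0°

At ω = 620 rad/s:
zero (1 + j620·0.05) = 1 + j31 → |·| ≈ 31.016, ∠ ≈ 88.15°
pole (1 + j620·0.002) = 1 + j1.24 → |·| ≈ 1.593, ∠ ≈ 51.12°
∠G = (88.15°) − (51.12°) = 37.03°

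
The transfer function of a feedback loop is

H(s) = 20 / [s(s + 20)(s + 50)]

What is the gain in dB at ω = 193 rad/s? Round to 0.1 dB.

At s = jω = j193:
pole (s+20): 20 + j193 → |·| = √(20²+193²) = √37649 ≈ 194.03, ∠ = arctan(193/20) ≈ 84.08°
pole (s+50): 50 + j193 → |·| = √(50²+193²) = √39749 ≈ 199.37, ∠ = arctan(193/50) ≈ 75.48°
pole at origin: |s| = 193, ∠ = 90.00° (in denominator)
|H| = 20 / 7.466e+06 ≈ 2.6788e-06
Gain = 20 log₁₀(2.6788e-06) ≈ -111.44 dB

-111.4 dB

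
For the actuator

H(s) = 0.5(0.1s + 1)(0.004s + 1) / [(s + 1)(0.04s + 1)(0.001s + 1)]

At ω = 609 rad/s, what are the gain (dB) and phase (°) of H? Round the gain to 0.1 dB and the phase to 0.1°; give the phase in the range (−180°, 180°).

At ω = 609 rad/s:
zero (1 + j609·0.1) = 1 + j60.9 → |·| ≈ 60.908, ∠ ≈ 89.06°
zero (1 + j609·0.004) = 1 + j2.436 → |·| ≈ 2.6333, ∠ ≈ 67.68°
pole (1 + j609·1) = 1 + j609 → |·| ≈ 609, ∠ ≈ 89.91°
pole (1 + j609·0.04) = 1 + j24.36 → |·| ≈ 24.381, ∠ ≈ 87.65°
pole (1 + j609·0.001) = 1 + j0.609 → |·| ≈ 1.1708, ∠ ≈ 31.34°
|H| = 0.5 · 60.908 · 2.6333 / (609 · 24.381 · 1.1708) ≈ 0.0046131
Gain = 20 log₁₀(0.0046131) ≈ -46.72 dB
∠H = (89.06° + 67.68°) − (89.91° + 87.65° + 31.34°) = -52.16°

-46.7 dB, -52.2°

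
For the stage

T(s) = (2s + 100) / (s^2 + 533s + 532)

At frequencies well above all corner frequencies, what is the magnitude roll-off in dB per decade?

Each pole contributes −20 dB/decade at high frequency; each zero contributes +20 dB/decade.
Net: 1 zero(s) − 2 pole(s) → -20 dB/decade.

-20 dB/decade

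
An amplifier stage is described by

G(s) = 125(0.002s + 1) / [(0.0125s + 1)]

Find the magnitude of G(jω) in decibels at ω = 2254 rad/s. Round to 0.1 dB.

26.2 dB

At ω = 2254 rad/s:
zero (1 + j2254·0.002) = 1 + j4.508 → |·| ≈ 4.6176, ∠ ≈ 77.49°
pole (1 + j2254·0.0125) = 1 + j28.175 → |·| ≈ 28.193, ∠ ≈ 87.97°
|G| = 125 · 4.6176 / (28.193) ≈ 20.473
Gain = 20 log₁₀(20.473) ≈ 26.22 dB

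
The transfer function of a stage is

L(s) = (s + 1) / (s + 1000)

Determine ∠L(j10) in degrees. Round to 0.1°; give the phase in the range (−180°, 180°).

83.7°

Substitute s = j10:
Numerator: (j10) + 1 = 1 + j10
Denominator: (j10) + 1000 = 1000 + j10
|N| = √(1² + 10²) ≈ 10.05, ∠N ≈ 84.29°
|D| = √(1000² + 10²) ≈ 1000, ∠D ≈ 0.57°
∠L = 84.29° − 0.57° = 83.72°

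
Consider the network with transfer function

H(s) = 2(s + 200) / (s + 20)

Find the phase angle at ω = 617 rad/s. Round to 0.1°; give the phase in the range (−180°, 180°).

-16.1°

At s = jω = j617:
zero (s+200): 200 + j617 → |·| = √(200²+617²) = √420689 ≈ 648.61, ∠ = arctan(617/200) ≈ 72.04°
pole (s+20): 20 + j617 → |·| = √(20²+617²) = √381089 ≈ 617.32, ∠ = arctan(617/20) ≈ 88.14°
∠H = 72.04° − 88.14° = -16.10°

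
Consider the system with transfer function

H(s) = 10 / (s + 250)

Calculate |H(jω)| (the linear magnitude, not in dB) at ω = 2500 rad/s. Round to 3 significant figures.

Substitute s = j2500:
Numerator: 10 = 10 + j0
Denominator: (j2500) + 250 = 250 + j2500
|N| = √(10² + 0²) ≈ 10, ∠N ≈ 0.00°
|D| = √(250² + 2500²) ≈ 2512.5, ∠D ≈ 84.29°
|H| = 10 / 2512.5 ≈ 0.0039801

0.00398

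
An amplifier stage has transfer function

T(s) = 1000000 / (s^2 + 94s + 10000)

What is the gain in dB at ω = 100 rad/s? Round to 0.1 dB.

40.5 dB

At s = jω = j100:
quadratic: (j100)² + 94·j100 + 10000 = 0 + j9400 → |·| ≈ 9400, ∠ ≈ 90.00°
|T| = 1000000 / 9400 ≈ 106.38
Gain = 20 log₁₀(106.38) ≈ 40.54 dB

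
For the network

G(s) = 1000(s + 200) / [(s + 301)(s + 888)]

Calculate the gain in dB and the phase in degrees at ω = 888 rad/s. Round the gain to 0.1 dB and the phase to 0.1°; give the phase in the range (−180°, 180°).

-2.2 dB, -39.0°

At s = jω = j888:
zero (s+200): 200 + j888 → |·| = √(200²+888²) = √828544 ≈ 910.24, ∠ = arctan(888/200) ≈ 77.31°
pole (s+301): 301 + j888 → |·| = √(301²+888²) = √879145 ≈ 937.63, ∠ = arctan(888/301) ≈ 71.28°
pole (s+888): 888 + j888 → |·| = √(888²+888²) = √1577088 ≈ 1255.8, ∠ = arctan(888/888) ≈ 45.00°
|G| = 1000 · 910.24 / 1.1775e+06 ≈ 0.77303
Gain = 20 log₁₀(0.77303) ≈ -2.24 dB
∠G = 77.31° − 116.28° = -38.97°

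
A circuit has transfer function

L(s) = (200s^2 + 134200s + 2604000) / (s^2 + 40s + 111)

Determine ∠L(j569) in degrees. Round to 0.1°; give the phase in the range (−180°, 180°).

-46.8°

Substitute s = j569:
Numerator: 200(j569)^2 + 134200(j569) + 2604000 = -62148200 + j76359800
Denominator: (j569)^2 + 40(j569) + 111 = -323650 + j22760
|N| = √(62148200² + 76359800²) ≈ 9.8454e+07, ∠N ≈ 129.14°
|D| = √(323650² + 22760²) ≈ 3.2445e+05, ∠D ≈ 175.98°
∠L = 129.14° − 175.98° = -46.84°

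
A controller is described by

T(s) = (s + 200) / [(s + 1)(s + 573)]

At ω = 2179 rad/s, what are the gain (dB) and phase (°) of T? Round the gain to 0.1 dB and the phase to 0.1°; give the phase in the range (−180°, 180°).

-67.0 dB, -80.5°

At s = jω = j2179:
zero (s+200): 200 + j2179 → |·| = √(200²+2179²) = √4788041 ≈ 2188.2, ∠ = arctan(2179/200) ≈ 84.76°
pole (s+1): 1 + j2179 → |·| = √(1²+2179²) = √4748042 ≈ 2179, ∠ = arctan(2179/1) ≈ 89.97°
pole (s+573): 573 + j2179 → |·| = √(573²+2179²) = √5076370 ≈ 2253.1, ∠ = arctan(2179/573) ≈ 75.27°
|T| = 1 · 2188.2 / 4.9095e+06 ≈ 0.00044571
Gain = 20 log₁₀(0.00044571) ≈ -67.02 dB
∠T = 84.76° − 165.24° = -80.48°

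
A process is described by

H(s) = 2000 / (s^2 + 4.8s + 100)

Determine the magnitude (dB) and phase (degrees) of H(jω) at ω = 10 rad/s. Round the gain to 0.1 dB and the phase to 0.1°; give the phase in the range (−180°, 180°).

At s = jω = j10:
quadratic: (j10)² + 4.8·j10 + 100 = 0 + j48 → |·| ≈ 48, ∠ ≈ 90.00°
|H| = 2000 / 48 ≈ 41.667
Gain = 20 log₁₀(41.667) ≈ 32.40 dB
∠H = 0.00° − 90.00° = -90.00°

32.4 dB, -90.0°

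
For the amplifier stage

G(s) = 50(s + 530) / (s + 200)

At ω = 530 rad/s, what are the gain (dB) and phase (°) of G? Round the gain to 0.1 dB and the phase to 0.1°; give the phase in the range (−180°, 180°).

At s = jω = j530:
zero (s+530): 530 + j530 → |·| = √(530²+530²) = √561800 ≈ 749.53, ∠ = arctan(530/530) ≈ 45.00°
pole (s+200): 200 + j530 → |·| = √(200²+530²) = √320900 ≈ 566.48, ∠ = arctan(530/200) ≈ 69.33°
|G| = 50 · 749.53 / 566.48 ≈ 66.157
Gain = 20 log₁₀(66.157) ≈ 36.41 dB
∠G = 45.00° − 69.33° = -24.33°

36.4 dB, -24.3°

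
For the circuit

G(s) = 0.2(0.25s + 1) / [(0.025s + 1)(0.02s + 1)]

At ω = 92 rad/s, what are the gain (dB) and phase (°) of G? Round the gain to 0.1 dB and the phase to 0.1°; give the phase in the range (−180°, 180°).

-1.1 dB, -40.5°

At ω = 92 rad/s:
zero (1 + j92·0.25) = 1 + j23 → |·| ≈ 23.022, ∠ ≈ 87.51°
pole (1 + j92·0.025) = 1 + j2.3 → |·| ≈ 2.508, ∠ ≈ 66.50°
pole (1 + j92·0.02) = 1 + j1.84 → |·| ≈ 2.0942, ∠ ≈ 61.48°
|G| = 0.2 · 23.022 / (2.508 · 2.0942) ≈ 0.87665
Gain = 20 log₁₀(0.87665) ≈ -1.14 dB
∠G = (87.51°) − (66.50° + 61.48°) = -40.47°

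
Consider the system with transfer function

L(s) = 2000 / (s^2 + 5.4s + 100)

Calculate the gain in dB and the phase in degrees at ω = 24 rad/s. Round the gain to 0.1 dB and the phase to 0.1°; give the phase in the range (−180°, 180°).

At s = jω = j24:
quadratic: (j24)² + 5.4·j24 + 100 = -476 + j129.6 → |·| ≈ 493.33, ∠ ≈ 164.77°
|L| = 2000 / 493.33 ≈ 4.0541
Gain = 20 log₁₀(4.0541) ≈ 12.16 dB
∠L = 0.00° − 164.77° = -164.77°

12.2 dB, -164.8°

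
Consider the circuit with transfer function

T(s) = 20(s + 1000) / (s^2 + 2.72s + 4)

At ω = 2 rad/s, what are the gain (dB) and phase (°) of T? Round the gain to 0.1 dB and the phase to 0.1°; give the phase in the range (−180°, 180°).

At s = jω = j2:
zero (s+1000): 1000 + j2 → |·| = √(1000²+2²) = √1000004 ≈ 1000, ∠ = arctan(2/1000) ≈ 0.11°
quadratic: (j2)² + 2.72·j2 + 4 = 0 + j5.44 → |·| ≈ 5.44, ∠ ≈ 90.00°
|T| = 20 · 1000 / 5.44 ≈ 3676.5
Gain = 20 log₁₀(3676.5) ≈ 71.31 dB
∠T = 0.11° − 90.00° = -89.89°

71.3 dB, -89.9°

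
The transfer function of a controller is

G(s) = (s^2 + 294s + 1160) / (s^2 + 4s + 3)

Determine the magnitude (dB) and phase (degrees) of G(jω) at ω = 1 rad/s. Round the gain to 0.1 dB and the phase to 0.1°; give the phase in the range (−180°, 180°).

48.5 dB, -49.2°

Substitute s = j1:
Numerator: (j1)^2 + 294(j1) + 1160 = 1159 + j294
Denominator: (j1)^2 + 4(j1) + 3 = 2 + j4
|N| = √(1159² + 294²) ≈ 1195.7, ∠N ≈ 14.23°
|D| = √(2² + 4²) ≈ 4.4721, ∠D ≈ 63.43°
|G| = 1195.7 / 4.4721 ≈ 267.37
Gain = 20 log₁₀(267.37) ≈ 48.54 dB
∠G = 14.23° − 63.43° = -49.20°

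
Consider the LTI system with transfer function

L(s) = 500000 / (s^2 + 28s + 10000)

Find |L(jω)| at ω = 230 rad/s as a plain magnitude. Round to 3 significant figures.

At s = jω = j230:
quadratic: (j230)² + 28·j230 + 10000 = -42900 + j6440 → |·| ≈ 43381, ∠ ≈ 171.46°
|L| = 500000 / 43381 ≈ 11.526

11.5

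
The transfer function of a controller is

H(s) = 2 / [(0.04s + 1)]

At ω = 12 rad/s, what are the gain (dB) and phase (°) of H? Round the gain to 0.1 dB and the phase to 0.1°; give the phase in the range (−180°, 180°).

5.1 dB, -25.6°

At ω = 12 rad/s:
pole (1 + j12·0.04) = 1 + j0.48 → |·| ≈ 1.1092, ∠ ≈ 25.64°
|H| = 2 · 1 / (1.1092) ≈ 1.8031
Gain = 20 log₁₀(1.8031) ≈ 5.12 dB
∠H = (0°) − (25.64°) = -25.64°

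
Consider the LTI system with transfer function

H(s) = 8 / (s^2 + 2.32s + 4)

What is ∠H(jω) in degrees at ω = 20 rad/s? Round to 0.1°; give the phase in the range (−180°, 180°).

At s = jω = j20:
quadratic: (j20)² + 2.32·j20 + 4 = -396 + j46.4 → |·| ≈ 398.71, ∠ ≈ 173.32°
∠H = 0.00° − 173.32° = -173.32°

-173.3°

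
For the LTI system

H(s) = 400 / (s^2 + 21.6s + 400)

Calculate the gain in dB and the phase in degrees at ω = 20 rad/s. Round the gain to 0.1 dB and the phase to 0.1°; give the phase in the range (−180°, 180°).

At s = jω = j20:
quadratic: (j20)² + 21.6·j20 + 400 = 0 + j432 → |·| ≈ 432, ∠ ≈ 90.00°
|H| = 400 / 432 ≈ 0.92593
Gain = 20 log₁₀(0.92593) ≈ -0.67 dB
∠H = 0.00° − 90.00° = -90.00°

-0.7 dB, -90.0°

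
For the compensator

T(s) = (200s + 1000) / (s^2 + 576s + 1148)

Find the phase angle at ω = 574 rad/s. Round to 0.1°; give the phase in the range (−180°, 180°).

-45.3°

Substitute s = j574:
Numerator: 200(j574) + 1000 = 1000 + j114800
Denominator: (j574)^2 + 576(j574) + 1148 = -328328 + j330624
|N| = √(1000² + 114800²) ≈ 1.148e+05, ∠N ≈ 89.50°
|D| = √(328328² + 330624²) ≈ 4.6595e+05, ∠D ≈ 134.80°
∠T = 89.50° − 134.80° = -45.30°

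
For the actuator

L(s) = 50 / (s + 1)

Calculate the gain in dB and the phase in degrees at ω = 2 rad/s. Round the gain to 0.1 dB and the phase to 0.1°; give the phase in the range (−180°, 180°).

Substitute s = j2:
Numerator: 50 = 50 + j0
Denominator: (j2) + 1 = 1 + j2
|N| = √(50² + 0²) ≈ 50, ∠N ≈ 0.00°
|D| = √(1² + 2²) ≈ 2.2361, ∠D ≈ 63.43°
|L| = 50 / 2.2361 ≈ 22.36
Gain = 20 log₁₀(22.36) ≈ 26.99 dB
∠L = 0.00° − 63.43° = -63.43°

27.0 dB, -63.4°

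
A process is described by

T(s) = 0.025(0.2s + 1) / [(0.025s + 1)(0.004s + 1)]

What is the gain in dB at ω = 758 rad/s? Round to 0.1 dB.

-24.1 dB

At ω = 758 rad/s:
zero (1 + j758·0.2) = 1 + j151.6 → |·| ≈ 151.6, ∠ ≈ 89.62°
pole (1 + j758·0.025) = 1 + j18.95 → |·| ≈ 18.976, ∠ ≈ 86.98°
pole (1 + j758·0.004) = 1 + j3.032 → |·| ≈ 3.1927, ∠ ≈ 71.75°
|T| = 0.025 · 151.6 / (18.976 · 3.1927) ≈ 0.062557
Gain = 20 log₁₀(0.062557) ≈ -24.07 dB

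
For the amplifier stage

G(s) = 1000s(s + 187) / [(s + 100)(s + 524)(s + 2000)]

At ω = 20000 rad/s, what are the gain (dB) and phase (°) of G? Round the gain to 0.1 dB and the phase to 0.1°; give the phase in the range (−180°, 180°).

-26.1 dB, -83.0°

At s = jω = j20000:
zero (s+187): 187 + j20000 → |·| = √(187²+20000²) = √400034969 ≈ 20001, ∠ = arctan(20000/187) ≈ 89.46°
zero at origin: s = j20000 → |·| = 20000, ∠ = 90.00°
pole (s+100): 100 + j20000 → |·| = √(100²+20000²) = √400010000 ≈ 20000, ∠ = arctan(20000/100) ≈ 89.71°
pole (s+524): 524 + j20000 → |·| = √(524²+20000²) = √400274576 ≈ 20007, ∠ = arctan(20000/524) ≈ 88.50°
pole (s+2000): 2000 + j20000 → |·| = √(2000²+20000²) = √404000000 ≈ 20100, ∠ = arctan(20000/2000) ≈ 84.29°
|G| = 1000 · 4.0002e+08 / 8.0428e+12 ≈ 0.049736
Gain = 20 log₁₀(0.049736) ≈ -26.07 dB
∠G = 179.46° − 262.50° = -83.04°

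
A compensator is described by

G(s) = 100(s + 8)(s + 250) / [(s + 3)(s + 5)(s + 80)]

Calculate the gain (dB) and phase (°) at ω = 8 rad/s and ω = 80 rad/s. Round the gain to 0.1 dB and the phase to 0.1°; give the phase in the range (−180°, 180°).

At s = jω = j8:
zero (s+8): 8 + j8 → |·| = √(8²+8²) = √128 ≈ 11.314, ∠ = arctan(8/8) ≈ 45.00°
zero (s+250): 250 + j8 → |·| = √(250²+8²) = √62564 ≈ 250.13, ∠ = arctan(8/250) ≈ 1.83°
pole (s+3): 3 + j8 → |·| = √(3²+8²) = √73 ≈ 8.544, ∠ = arctan(8/3) ≈ 69.44°
pole (s+5): 5 + j8 → |·| = √(5²+8²) = √89 ≈ 9.434, ∠ = arctan(8/5) ≈ 57.99°
pole (s+80): 80 + j8 → |·| = √(80²+8²) = √6464 ≈ 80.399, ∠ = arctan(8/80) ≈ 5.71°
|G| = 100 · 2830 / 6480.5 ≈ 43.669
Gain = 20 log₁₀(43.669) ≈ 32.80 dB
∠G = 46.83° − 133.14° = -86.31°

At s = jω = j80:
zero (s+8): 8 + j80 → |·| = √(8²+80²) = √6464 ≈ 80.399, ∠ = arctan(80/8) ≈ 84.29°
zero (s+250): 250 + j80 → |·| = √(250²+80²) = √68900 ≈ 262.49, ∠ = arctan(80/250) ≈ 17.74°
pole (s+3): 3 + j80 → |·| = √(3²+80²) = √6409 ≈ 80.056, ∠ = arctan(80/3) ≈ 87.85°
pole (s+5): 5 + j80 → |·| = √(5²+80²) = √6425 ≈ 80.156, ∠ = arctan(80/5) ≈ 86.42°
pole (s+80): 80 + j80 → |·| = √(80²+80²) = √12800 ≈ 113.14, ∠ = arctan(80/80) ≈ 45.00°
|G| = 100 · 21104 / 7.2602e+05 ≈ 2.9068
Gain = 20 log₁₀(2.9068) ≈ 9.27 dB
∠G = 102.03° − 219.27° = -117.24°

ω = 8: 32.8 dB, -86.3°; ω = 80: 9.3 dB, -117.2°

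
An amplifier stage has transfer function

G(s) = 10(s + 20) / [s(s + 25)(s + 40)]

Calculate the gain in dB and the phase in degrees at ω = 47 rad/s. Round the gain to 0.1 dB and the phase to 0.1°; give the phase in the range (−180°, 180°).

-49.6 dB, -134.6°

At s = jω = j47:
zero (s+20): 20 + j47 → |·| = √(20²+47²) = √2609 ≈ 51.078, ∠ = arctan(47/20) ≈ 66.95°
pole (s+25): 25 + j47 → |·| = √(25²+47²) = √2834 ≈ 53.235, ∠ = arctan(47/25) ≈ 61.99°
pole (s+40): 40 + j47 → |·| = √(40²+47²) = √3809 ≈ 61.717, ∠ = arctan(47/40) ≈ 49.60°
pole at origin: |s| = 47, ∠ = 90.00° (in denominator)
|G| = 10 · 51.078 / 1.5442e+05 ≈ 0.0033077
Gain = 20 log₁₀(0.0033077) ≈ -49.61 dB
∠G = 66.95° − 201.59° = -134.64°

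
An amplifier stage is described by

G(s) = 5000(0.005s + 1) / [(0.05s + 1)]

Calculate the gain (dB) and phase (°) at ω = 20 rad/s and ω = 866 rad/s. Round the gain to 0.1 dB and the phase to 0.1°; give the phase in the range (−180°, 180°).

At ω = 20 rad/s:
zero (1 + j20·0.005) = 1 + j0.1 → |·| ≈ 1.005, ∠ ≈ 5.71°
pole (1 + j20·0.05) = 1 + j1 → |·| ≈ 1.4142, ∠ ≈ 45.00°
|G| = 5000 · 1.005 / (1.4142) ≈ 3553.2
Gain = 20 log₁₀(3553.2) ≈ 71.01 dB
∠G = (5.71°) − (45.00°) = -39.29°

At ω = 866 rad/s:
zero (1 + j866·0.005) = 1 + j4.33 → |·| ≈ 4.444, ∠ ≈ 77.00°
pole (1 + j866·0.05) = 1 + j43.3 → |·| ≈ 43.312, ∠ ≈ 88.68°
|G| = 5000 · 4.444 / (43.312) ≈ 513.02
Gain = 20 log₁₀(513.02) ≈ 54.20 dB
∠G = (77.00°) − (88.68°) = -11.68°

ω = 20: 71.0 dB, -39.3°; ω = 866: 54.2 dB, -11.7°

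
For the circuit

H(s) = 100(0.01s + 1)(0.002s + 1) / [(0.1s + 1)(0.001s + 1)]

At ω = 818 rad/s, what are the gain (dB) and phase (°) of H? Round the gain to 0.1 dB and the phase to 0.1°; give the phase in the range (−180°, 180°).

At ω = 818 rad/s:
zero (1 + j818·0.01) = 1 + j8.18 → |·| ≈ 8.2409, ∠ ≈ 83.03°
zero (1 + j818·0.002) = 1 + j1.636 → |·| ≈ 1.9174, ∠ ≈ 58.56°
pole (1 + j818·0.1) = 1 + j81.8 → |·| ≈ 81.806, ∠ ≈ 89.30°
pole (1 + j818·0.001) = 1 + j0.818 → |·| ≈ 1.2919, ∠ ≈ 39.28°
|H| = 100 · 8.2409 · 1.9174 / (81.806 · 1.2919) ≈ 14.951
Gain = 20 log₁₀(14.951) ≈ 23.49 dB
∠H = (83.03° + 58.56°) − (89.30° + 39.28°) = 13.01°

23.5 dB, 13.0°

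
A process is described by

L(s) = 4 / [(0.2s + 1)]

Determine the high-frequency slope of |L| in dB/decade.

Each pole contributes −20 dB/decade at high frequency; each zero contributes +20 dB/decade.
Net: 0 zero(s) − 1 pole(s) → -20 dB/decade.

-20 dB/decade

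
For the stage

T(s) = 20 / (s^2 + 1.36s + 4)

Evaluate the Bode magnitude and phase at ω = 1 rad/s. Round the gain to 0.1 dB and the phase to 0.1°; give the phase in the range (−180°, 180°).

At s = jω = j1:
quadratic: (j1)² + 1.36·j1 + 4 = 3 + j1.36 → |·| ≈ 3.2939, ∠ ≈ 24.39°
|T| = 20 / 3.2939 ≈ 6.0718
Gain = 20 log₁₀(6.0718) ≈ 15.67 dB
∠T = 0.00° − 24.39° = -24.39°

15.7 dB, -24.4°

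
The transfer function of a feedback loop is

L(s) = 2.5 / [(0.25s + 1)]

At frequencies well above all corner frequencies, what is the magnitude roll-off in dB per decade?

-20 dB/decade

Each pole contributes −20 dB/decade at high frequency; each zero contributes +20 dB/decade.
Net: 0 zero(s) − 1 pole(s) → -20 dB/decade.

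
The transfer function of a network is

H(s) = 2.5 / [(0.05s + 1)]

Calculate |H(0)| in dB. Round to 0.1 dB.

H(0) = 2.5 · 1 / 1 = 2.5
20 log₁₀(2.5) ≈ 7.96 dB

8.0 dB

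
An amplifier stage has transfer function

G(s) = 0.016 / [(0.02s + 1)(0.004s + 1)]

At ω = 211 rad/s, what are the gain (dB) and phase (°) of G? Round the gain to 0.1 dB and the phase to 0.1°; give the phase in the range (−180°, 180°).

At ω = 211 rad/s:
pole (1 + j211·0.02) = 1 + j4.22 → |·| ≈ 4.3369, ∠ ≈ 76.67°
pole (1 + j211·0.004) = 1 + j0.844 → |·| ≈ 1.3086, ∠ ≈ 40.16°
|G| = 0.016 · 1 / (4.3369 · 1.3086) ≈ 0.0028193
Gain = 20 log₁₀(0.0028193) ≈ -51.00 dB
∠G = (0°) − (76.67° + 40.16°) = -116.83°

-51.0 dB, -116.8°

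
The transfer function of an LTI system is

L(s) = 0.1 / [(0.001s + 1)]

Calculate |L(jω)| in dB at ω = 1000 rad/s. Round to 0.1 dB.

-23.0 dB

At ω = 1000 rad/s:
pole (1 + j1000·0.001) = 1 + j1 → |·| ≈ 1.4142, ∠ ≈ 45.00°
|L| = 0.1 · 1 / (1.4142) ≈ 0.070711
Gain = 20 log₁₀(0.070711) ≈ -23.01 dB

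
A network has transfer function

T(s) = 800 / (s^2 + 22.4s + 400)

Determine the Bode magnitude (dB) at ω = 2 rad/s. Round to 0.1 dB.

6.1 dB

At s = jω = j2:
quadratic: (j2)² + 22.4·j2 + 400 = 396 + j44.8 → |·| ≈ 398.53, ∠ ≈ 6.45°
|T| = 800 / 398.53 ≈ 2.0074
Gain = 20 log₁₀(2.0074) ≈ 6.05 dB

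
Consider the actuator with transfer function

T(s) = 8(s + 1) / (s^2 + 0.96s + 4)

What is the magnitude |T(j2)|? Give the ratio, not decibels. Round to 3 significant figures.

9.32

At s = jω = j2:
zero (s+1): 1 + j2 → |·| = √(1²+2²) = √5 ≈ 2.2361, ∠ = arctan(2/1) ≈ 63.43°
quadratic: (j2)² + 0.96·j2 + 4 = 0 + j1.92 → |·| ≈ 1.92, ∠ ≈ 90.00°
|T| = 8 · 2.2361 / 1.92 ≈ 9.3171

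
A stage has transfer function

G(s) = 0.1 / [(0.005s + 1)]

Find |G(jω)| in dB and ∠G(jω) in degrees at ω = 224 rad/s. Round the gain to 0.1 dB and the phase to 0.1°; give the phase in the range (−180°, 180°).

At ω = 224 rad/s:
pole (1 + j224·0.005) = 1 + j1.12 → |·| ≈ 1.5015, ∠ ≈ 48.24°
|G| = 0.1 · 1 / (1.5015) ≈ 0.0666
Gain = 20 log₁₀(0.0666) ≈ -23.53 dB
∠G = (0°) − (48.24°) = -48.24°

-23.5 dB, -48.2°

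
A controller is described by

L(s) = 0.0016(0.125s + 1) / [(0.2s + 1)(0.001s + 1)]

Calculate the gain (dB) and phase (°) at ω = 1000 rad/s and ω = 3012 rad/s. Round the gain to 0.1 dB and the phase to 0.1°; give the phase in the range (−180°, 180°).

ω = 1000: -63.0 dB, -45.2°; ω = 3012: -70.0 dB, -71.7°

At ω = 1000 rad/s:
zero (1 + j1000·0.125) = 1 + j125 → |·| ≈ 125, ∠ ≈ 89.54°
pole (1 + j1000·0.2) = 1 + j200 → |·| ≈ 200, ∠ ≈ 89.71°
pole (1 + j1000·0.001) = 1 + j1 → |·| ≈ 1.4142, ∠ ≈ 45.00°
|L| = 0.0016 · 125 / (200 · 1.4142) ≈ 0.00070711
Gain = 20 log₁₀(0.00070711) ≈ -63.01 dB
∠L = (89.54°) − (89.71° + 45.00°) = -45.17°

At ω = 3012 rad/s:
zero (1 + j3012·0.125) = 1 + j376.5 → |·| ≈ 376.5, ∠ ≈ 89.85°
pole (1 + j3012·0.2) = 1 + j602.4 → |·| ≈ 602.4, ∠ ≈ 89.90°
pole (1 + j3012·0.001) = 1 + j3.012 → |·| ≈ 3.1737, ∠ ≈ 71.63°
|L| = 0.0016 · 376.5 / (602.4 · 3.1737) ≈ 0.00031509
Gain = 20 log₁₀(0.00031509) ≈ -70.03 dB
∠L = (89.85°) − (89.90° + 71.63°) = -71.68°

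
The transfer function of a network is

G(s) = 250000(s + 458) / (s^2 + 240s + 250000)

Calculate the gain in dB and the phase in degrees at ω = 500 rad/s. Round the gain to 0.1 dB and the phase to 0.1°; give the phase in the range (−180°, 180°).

At s = jω = j500:
zero (s+458): 458 + j500 → |·| = √(458²+500²) = √459764 ≈ 678.06, ∠ = arctan(500/458) ≈ 47.51°
quadratic: (j500)² + 240·j500 + 250000 = 0 + j120000 → |·| ≈ 1.2e+05, ∠ ≈ 90.00°
|G| = 250000 · 678.06 / 1.2e+05 ≈ 1412.6
Gain = 20 log₁₀(1412.6) ≈ 63.00 dB
∠G = 47.51° − 90.00° = -42.49°

63.0 dB, -42.5°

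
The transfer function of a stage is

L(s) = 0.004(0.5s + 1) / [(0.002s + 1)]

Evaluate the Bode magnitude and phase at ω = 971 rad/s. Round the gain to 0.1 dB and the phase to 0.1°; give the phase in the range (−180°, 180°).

At ω = 971 rad/s:
zero (1 + j971·0.5) = 1 + j485.5 → |·| ≈ 485.5, ∠ ≈ 89.88°
pole (1 + j971·0.002) = 1 + j1.942 → |·| ≈ 2.1843, ∠ ≈ 62.75°
|L| = 0.004 · 485.5 / (2.1843) ≈ 0.88907
Gain = 20 log₁₀(0.88907) ≈ -1.02 dB
∠L = (89.88°) − (62.75°) = 27.13°

-1.0 dB, 27.1°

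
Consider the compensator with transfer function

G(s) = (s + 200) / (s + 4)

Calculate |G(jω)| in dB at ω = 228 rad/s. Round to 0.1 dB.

2.5 dB

Substitute s = j228:
Numerator: (j228) + 200 = 200 + j228
Denominator: (j228) + 4 = 4 + j228
|N| = √(200² + 228²) ≈ 303.29, ∠N ≈ 48.74°
|D| = √(4² + 228²) ≈ 228.04, ∠D ≈ 88.99°
|G| = 303.29 / 228.04 ≈ 1.33
Gain = 20 log₁₀(1.33) ≈ 2.48 dB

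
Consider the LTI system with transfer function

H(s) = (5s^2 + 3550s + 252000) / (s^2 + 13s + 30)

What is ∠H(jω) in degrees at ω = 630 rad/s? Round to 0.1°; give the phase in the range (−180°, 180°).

Substitute s = j630:
Numerator: 5(j630)^2 + 3550(j630) + 252000 = -1732500 + j2236500
Denominator: (j630)^2 + 13(j630) + 30 = -396870 + j8190
|N| = √(1732500² + 2236500²) ≈ 2.829e+06, ∠N ≈ 127.76°
|D| = √(396870² + 8190²) ≈ 3.9695e+05, ∠D ≈ 178.82°
∠H = 127.76° − 178.82° = -51.06°

-51.1°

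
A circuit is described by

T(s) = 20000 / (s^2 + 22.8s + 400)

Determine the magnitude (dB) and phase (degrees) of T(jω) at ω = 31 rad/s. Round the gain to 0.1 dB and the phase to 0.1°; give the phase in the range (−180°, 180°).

At s = jω = j31:
quadratic: (j31)² + 22.8·j31 + 400 = -561 + j706.8 → |·| ≈ 902.38, ∠ ≈ 128.44°
|T| = 20000 / 902.38 ≈ 22.164
Gain = 20 log₁₀(22.164) ≈ 26.91 dB
∠T = 0.00° − 128.44° = -128.44°

26.9 dB, -128.4°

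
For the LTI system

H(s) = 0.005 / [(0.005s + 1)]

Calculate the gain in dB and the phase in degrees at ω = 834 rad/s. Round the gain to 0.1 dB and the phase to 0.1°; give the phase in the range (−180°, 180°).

At ω = 834 rad/s:
pole (1 + j834·0.005) = 1 + j4.17 → |·| ≈ 4.2882, ∠ ≈ 76.51°
|H| = 0.005 · 1 / (4.2882) ≈ 0.001166
Gain = 20 log₁₀(0.001166) ≈ -58.67 dB
∠H = (0°) − (76.51°) = -76.51°

-58.7 dB, -76.5°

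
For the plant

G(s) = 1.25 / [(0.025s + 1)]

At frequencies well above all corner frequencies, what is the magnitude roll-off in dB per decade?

-20 dB/decade

Each pole contributes −20 dB/decade at high frequency; each zero contributes +20 dB/decade.
Net: 0 zero(s) − 1 pole(s) → -20 dB/decade.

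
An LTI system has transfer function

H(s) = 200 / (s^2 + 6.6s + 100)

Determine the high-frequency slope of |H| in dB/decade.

Each pole contributes −20 dB/decade at high frequency; each zero contributes +20 dB/decade.
Net: 0 zero(s) − 2 pole(s) → -40 dB/decade.

-40 dB/decade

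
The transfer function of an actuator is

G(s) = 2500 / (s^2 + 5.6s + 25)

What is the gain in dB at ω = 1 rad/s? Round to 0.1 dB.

40.1 dB

At s = jω = j1:
quadratic: (j1)² + 5.6·j1 + 25 = 24 + j5.6 → |·| ≈ 24.645, ∠ ≈ 13.13°
|G| = 2500 / 24.645 ≈ 101.44
Gain = 20 log₁₀(101.44) ≈ 40.12 dB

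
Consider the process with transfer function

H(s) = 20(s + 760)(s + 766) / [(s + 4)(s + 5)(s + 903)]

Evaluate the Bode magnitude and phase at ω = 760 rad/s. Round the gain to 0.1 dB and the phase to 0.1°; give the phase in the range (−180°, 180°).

-29.4 dB, -129.6°

At s = jω = j760:
zero (s+760): 760 + j760 → |·| = √(760²+760²) = √1155200 ≈ 1074.8, ∠ = arctan(760/760) ≈ 45.00°
zero (s+766): 766 + j760 → |·| = √(766²+760²) = √1164356 ≈ 1079.1, ∠ = arctan(760/766) ≈ 44.77°
pole (s+4): 4 + j760 → |·| = √(4²+760²) = √577616 ≈ 760.01, ∠ = arctan(760/4) ≈ 89.70°
pole (s+5): 5 + j760 → |·| = √(5²+760²) = √577625 ≈ 760.02, ∠ = arctan(760/5) ≈ 89.62°
pole (s+903): 903 + j760 → |·| = √(903²+760²) = √1393009 ≈ 1180.3, ∠ = arctan(760/903) ≈ 40.09°
|H| = 20 · 1.1598e+06 / 6.8177e+08 ≈ 0.034023
Gain = 20 log₁₀(0.034023) ≈ -29.36 dB
∠H = 89.77° − 219.41° = -129.64°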